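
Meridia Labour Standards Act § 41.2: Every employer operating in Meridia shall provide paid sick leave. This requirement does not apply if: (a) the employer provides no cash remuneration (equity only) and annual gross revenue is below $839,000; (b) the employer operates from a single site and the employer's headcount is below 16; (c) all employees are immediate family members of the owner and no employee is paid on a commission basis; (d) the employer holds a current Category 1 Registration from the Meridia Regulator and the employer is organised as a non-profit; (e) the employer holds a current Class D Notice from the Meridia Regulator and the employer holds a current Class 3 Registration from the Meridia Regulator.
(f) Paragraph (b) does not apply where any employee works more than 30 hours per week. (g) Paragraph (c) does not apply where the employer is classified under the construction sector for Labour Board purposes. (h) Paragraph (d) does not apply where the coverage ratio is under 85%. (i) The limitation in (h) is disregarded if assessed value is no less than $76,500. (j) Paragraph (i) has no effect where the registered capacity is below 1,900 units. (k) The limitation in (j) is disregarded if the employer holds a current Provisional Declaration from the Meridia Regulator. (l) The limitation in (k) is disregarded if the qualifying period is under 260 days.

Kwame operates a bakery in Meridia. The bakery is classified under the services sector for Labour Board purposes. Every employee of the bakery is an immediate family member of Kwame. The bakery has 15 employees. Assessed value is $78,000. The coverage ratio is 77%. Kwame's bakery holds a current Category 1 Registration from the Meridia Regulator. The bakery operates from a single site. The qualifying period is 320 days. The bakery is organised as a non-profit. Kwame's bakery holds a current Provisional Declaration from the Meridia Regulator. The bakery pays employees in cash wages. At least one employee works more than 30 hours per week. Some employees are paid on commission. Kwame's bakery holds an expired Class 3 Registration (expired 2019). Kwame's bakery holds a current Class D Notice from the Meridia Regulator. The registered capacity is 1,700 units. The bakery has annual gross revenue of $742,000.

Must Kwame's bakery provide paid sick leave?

Exception (a) fails — employees are paid cash wages.
Exception (b): the employer operates from a single site; the employer's headcount is 15, below the 16 limit — every condition holds. Turning to paragraph (f): (f) operates against (b): at least one employee exceeds 30 hours/week. So (b) is unavailable.
Exception (c) does not apply: some employees are paid on commission.
Exception (d): a current Category 1 Registration is held; the employer is a non-profit — every condition holds. As to paragraphs (h)–(l): (h) would limit (d) — the coverage ratio is 77%, under the 85% limit — but (i) sets (h) aside: (i) operates against (h): assessed value is $78,000, meeting the $76,500 threshold. (j) would limit (i) — the registered capacity is 1,700 units, below the 1,900 units limit — but (k) sets (j) aside: (k) applies — a current Provisional Declaration is held. (l), which would lift (k), is inapplicable — the qualifying period is 320 days, not under 260 days. (d) remains available.
Exception (e) requires that the employer holds a current Class 3 Registration from the Meridia Regulator; but there is no Class 3 Registration in force, so (e) is unavailable.

No — exception (d) applies; Kwame's bakery is not required to provide paid sick leave.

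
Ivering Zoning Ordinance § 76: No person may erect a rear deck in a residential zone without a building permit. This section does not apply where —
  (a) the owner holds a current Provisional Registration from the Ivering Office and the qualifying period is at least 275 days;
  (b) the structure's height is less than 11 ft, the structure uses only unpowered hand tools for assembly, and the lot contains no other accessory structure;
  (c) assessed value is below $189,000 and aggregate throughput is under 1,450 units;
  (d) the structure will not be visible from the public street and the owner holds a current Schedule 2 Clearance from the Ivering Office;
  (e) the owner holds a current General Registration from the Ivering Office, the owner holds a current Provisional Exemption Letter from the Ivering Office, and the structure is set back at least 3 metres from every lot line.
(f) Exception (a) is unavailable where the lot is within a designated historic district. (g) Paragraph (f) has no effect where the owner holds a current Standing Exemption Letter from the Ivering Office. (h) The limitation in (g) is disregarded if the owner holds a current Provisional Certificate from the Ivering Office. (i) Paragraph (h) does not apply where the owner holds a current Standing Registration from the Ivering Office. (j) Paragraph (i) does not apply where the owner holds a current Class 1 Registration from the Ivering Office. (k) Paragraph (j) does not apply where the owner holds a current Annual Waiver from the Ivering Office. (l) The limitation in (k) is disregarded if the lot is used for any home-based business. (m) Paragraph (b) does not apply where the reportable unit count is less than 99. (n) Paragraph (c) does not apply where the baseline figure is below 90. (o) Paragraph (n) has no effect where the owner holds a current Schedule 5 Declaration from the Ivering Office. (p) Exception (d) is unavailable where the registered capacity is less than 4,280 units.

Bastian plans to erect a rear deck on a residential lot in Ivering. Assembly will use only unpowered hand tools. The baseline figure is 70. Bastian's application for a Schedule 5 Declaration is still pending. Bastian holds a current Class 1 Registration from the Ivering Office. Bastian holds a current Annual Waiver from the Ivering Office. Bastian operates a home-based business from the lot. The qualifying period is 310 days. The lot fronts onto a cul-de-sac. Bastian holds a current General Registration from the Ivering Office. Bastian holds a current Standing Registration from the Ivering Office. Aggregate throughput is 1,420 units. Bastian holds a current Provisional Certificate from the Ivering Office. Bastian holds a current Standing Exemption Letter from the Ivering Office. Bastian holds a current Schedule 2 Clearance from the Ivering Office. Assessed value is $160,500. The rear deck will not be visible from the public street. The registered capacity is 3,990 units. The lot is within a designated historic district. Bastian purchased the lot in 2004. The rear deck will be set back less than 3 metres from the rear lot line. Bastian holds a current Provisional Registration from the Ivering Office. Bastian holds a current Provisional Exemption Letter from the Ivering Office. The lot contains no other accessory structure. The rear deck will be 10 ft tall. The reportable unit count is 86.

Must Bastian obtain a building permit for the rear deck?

Yes — Bastian must obtain a building permit.

Exception (a): a current Provisional Registration is held; the qualifying period is 310 days, meeting the 275 days threshold — every condition holds. But: (f) operates against (a): the lot is in a historic district. (g) would limit (f) — a current Standing Exemption Letter is held — but (h) sets (g) aside: (h) operates against (g): a current Provisional Certificate is held. (i) applies (a current Standing Registration is held), but is itself disapplied by (j): (j) operates against (i): a current Class 1 Registration is held. (k) is triggered (a current Annual Waiver is held), but is itself disapplied by (l): (l) operates against (k): a home-based business operates on the lot. So (a) is unavailable.
Exception (b)'s conditions are all satisfied: the structure's height is 10 ft, less than the 11 ft limit; assembly uses only hand tools; the lot has no other accessory structure. But: (m) operates against (b): the reportable unit count is 86, less than the 99 limit. Exception (b) does not apply.
Exception (c)'s conditions are all satisfied: assessed value is $160,500, below the $189,000 limit; aggregate throughput is 1,420 units, under the 1,450 units limit. But: (n) operates — the baseline figure is 70, below the 90 limit. (o) is not triggered (the Schedule 5 Declaration is not current), so (n) stands. (c) is therefore removed.
Exception (d) is satisfied on its face — the structure will not be visible from the street; a current Schedule 2 Clearance is held. However, paragraph (p) must be considered: (p) is triggered — the registered capacity is 3,990 units, less than the 4,280 units limit. (d) is therefore removed.
Exception (e) fails — the rear setback is under 3 m.
No exception is made out. Bastian falls within the general rule.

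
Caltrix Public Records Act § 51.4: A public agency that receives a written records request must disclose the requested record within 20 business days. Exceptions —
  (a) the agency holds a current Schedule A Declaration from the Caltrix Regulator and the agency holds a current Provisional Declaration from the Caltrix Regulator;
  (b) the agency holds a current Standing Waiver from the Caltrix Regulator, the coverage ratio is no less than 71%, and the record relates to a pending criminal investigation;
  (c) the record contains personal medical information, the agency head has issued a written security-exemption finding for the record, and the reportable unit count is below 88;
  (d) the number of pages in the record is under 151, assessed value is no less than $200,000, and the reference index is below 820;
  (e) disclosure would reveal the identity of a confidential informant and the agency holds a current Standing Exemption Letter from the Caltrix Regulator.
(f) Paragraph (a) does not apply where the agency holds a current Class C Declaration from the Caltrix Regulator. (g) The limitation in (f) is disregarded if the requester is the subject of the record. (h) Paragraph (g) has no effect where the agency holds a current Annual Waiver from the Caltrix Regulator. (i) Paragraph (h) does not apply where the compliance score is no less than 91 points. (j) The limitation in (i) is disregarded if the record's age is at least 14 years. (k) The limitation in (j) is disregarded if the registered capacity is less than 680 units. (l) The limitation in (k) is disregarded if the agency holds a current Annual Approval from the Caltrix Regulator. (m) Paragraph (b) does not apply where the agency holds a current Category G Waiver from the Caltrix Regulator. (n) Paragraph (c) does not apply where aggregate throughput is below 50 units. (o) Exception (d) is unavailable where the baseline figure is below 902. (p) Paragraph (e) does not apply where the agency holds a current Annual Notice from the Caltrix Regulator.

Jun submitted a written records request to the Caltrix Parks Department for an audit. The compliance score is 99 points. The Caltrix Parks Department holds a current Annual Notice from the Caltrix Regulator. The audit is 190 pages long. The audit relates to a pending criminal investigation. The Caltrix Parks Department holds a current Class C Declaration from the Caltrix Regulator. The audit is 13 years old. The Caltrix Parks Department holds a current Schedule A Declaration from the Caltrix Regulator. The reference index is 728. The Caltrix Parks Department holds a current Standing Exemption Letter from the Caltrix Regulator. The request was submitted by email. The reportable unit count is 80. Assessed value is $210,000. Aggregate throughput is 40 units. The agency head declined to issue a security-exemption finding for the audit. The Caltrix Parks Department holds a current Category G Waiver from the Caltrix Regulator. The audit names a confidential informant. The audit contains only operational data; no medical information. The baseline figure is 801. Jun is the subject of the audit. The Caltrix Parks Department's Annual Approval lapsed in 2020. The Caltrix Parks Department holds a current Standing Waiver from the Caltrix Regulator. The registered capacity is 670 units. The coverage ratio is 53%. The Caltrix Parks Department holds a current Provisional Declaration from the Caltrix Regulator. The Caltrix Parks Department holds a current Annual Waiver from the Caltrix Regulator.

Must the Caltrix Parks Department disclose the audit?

Exception (a) is satisfied on its face — a current Schedule A Declaration is held; a current Provisional Declaration is held. Considering the limiting provisions: (f) would limit (a) — a current Class C Declaration is held — but (g) sets (f) aside: (g) applies — Jun is the subject of the audit. (h) operates (a current Annual Waiver is held), but yields to (i): (i) operates against (h): the compliance score is 99 points, meeting the 91 points threshold. (j), which would lift (i), is inapplicable — the record's age is 13 years, short of 14 years. Exception (a) stands.
Exception (b) does not apply: the coverage ratio is 53%, short of 71%.
Exception (c) does not apply: the audit contains only operational data.
Exception (d) requires that the number of pages in the record is under 151; but the number of pages in the record is 190, not under 151, so (d) is unavailable.
Exception (e)'s conditions are all satisfied: the audit names a confidential informant; a current Standing Exemption Letter is held. Turning to paragraph (p): (p) applies — a current Annual Notice is held. Exception (e) does not apply.

No — exception (a) applies; the Caltrix Parks Department is not required to disclose the audit.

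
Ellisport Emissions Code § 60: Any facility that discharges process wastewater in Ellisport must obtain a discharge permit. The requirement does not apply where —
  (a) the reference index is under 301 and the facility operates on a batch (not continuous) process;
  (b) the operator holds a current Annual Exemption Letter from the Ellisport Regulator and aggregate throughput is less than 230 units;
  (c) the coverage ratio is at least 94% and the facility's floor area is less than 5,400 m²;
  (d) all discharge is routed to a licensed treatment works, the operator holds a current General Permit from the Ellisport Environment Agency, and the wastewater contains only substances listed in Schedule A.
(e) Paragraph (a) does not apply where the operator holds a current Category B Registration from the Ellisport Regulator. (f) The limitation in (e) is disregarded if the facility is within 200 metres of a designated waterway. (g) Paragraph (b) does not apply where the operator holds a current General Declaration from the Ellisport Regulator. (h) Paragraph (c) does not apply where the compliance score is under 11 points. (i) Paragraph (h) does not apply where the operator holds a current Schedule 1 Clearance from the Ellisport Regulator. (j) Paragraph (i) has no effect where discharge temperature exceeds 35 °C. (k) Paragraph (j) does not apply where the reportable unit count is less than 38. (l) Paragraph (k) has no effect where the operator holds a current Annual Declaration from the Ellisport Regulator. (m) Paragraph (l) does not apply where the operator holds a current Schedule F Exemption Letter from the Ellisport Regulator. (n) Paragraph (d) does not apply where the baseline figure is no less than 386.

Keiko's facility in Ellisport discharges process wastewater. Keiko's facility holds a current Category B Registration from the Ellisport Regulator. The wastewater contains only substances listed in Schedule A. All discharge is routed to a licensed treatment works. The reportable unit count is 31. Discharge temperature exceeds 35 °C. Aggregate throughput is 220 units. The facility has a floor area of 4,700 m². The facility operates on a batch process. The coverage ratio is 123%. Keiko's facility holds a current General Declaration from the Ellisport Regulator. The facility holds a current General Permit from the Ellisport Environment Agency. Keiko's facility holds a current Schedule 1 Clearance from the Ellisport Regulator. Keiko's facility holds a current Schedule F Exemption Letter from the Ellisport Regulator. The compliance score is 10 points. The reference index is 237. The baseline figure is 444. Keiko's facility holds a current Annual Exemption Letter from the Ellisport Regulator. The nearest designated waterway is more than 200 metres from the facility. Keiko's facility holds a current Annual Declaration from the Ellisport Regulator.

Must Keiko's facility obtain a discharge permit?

No — exception (c) applies; Keiko's facility is not required to obtain a discharge permit.

All of (a)'s requirements are met (the reference index is 237, under the 301 limit; the facility operates on a batch process). But applying paragraphs (e)–(f): (e) is engaged — a current Category B Registration is held. (f) is not triggered (the facility is more than 200 m from any designated waterway), so (e) stands. (a) is therefore removed.
Exception (b)'s conditions are all satisfied: a current Annual Exemption Letter is held; aggregate throughput is 220 units, less than the 230 units limit. However, paragraph (g) must be considered: (g) operates against (b): a current General Declaration is held. (b) is therefore removed.
All of (c)'s requirements are met (the coverage ratio is 123%, meeting the 94% threshold; the facility's floor area is 4,700 m², less than the 5,400 m² limit). Under paragraphs (h)–(m): (h) would limit (c) — the compliance score is 10 points, under the 11 points limit — but (i) sets (h) aside: (i) operates against (h): a current Schedule 1 Clearance is held. (j) applies (discharge temperature exceeds 35 °C), but is overridden by (k): (k) operates against (j): the reportable unit count is 31, less than the 38 limit. (l) would limit (k) — a current Annual Declaration is held — but (m) sets (l) aside: (m) operates — a current Schedule F Exemption Letter is held. Exception (c) stands.
Exception (d)'s conditions are all satisfied: discharge is routed to a licensed treatment works; a current General Permit is held; the wastewater is Schedule-A-only. However, paragraph (n) must be considered: (n) operates against (d): the baseline figure is 444, meeting the 386 threshold. Exception (d) does not apply.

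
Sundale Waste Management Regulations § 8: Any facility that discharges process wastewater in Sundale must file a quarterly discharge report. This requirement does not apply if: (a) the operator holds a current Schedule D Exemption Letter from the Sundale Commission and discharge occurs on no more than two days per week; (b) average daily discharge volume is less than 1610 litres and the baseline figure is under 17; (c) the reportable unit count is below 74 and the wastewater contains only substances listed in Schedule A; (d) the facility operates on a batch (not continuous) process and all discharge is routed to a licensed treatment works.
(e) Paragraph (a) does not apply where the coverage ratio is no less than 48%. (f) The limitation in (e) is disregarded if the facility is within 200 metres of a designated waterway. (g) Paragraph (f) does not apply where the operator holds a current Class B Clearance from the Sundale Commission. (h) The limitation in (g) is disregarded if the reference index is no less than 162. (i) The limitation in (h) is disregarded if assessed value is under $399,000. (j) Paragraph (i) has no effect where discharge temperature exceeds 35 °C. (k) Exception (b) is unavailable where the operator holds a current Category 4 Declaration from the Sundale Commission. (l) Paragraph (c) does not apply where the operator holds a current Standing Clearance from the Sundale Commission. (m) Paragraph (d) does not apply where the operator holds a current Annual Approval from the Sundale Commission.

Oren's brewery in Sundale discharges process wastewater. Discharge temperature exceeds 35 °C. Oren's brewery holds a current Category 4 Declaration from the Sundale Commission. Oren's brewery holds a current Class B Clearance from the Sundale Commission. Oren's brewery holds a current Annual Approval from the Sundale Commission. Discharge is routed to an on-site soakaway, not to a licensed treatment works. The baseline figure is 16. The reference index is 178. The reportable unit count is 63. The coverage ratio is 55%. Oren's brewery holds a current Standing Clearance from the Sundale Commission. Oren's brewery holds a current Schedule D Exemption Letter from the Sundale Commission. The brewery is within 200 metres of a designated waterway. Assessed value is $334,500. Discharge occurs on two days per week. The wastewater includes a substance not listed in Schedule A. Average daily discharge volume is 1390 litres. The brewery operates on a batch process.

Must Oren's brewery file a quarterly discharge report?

No — exception (a) applies; Oren's brewery is not required to file a quarterly discharge report.

Exception (a)'s conditions are all satisfied: a current Schedule D Exemption Letter is held; discharge occurs on no more than two days per week. As to paragraphs (e)–(j): (e) is triggered (the coverage ratio is 55%, meeting the 48% threshold), but is itself disapplied by (f): (f) operates — the brewery is within 200 m of a designated waterway. (g) applies (a current Class B Clearance is held), but is displaced by (h): (h) operates against (g): the reference index is 178, meeting the 162 threshold. (i) would limit (h) — assessed value is $334,500, under the $399,000 limit — but (j) sets (i) aside: (j) is triggered — discharge temperature exceeds 35 °C. (a) remains available.
Exception (b): average daily discharge volume is 1390 litres, less than the 1610 litres limit; the baseline figure is 16, under the 17 limit — every condition holds. But applying paragraph (k): (k) applies — a current Category 4 Declaration is held. So (b) is unavailable.
Exception (c) does not apply: the wastewater includes a non-Schedule-A substance.
Exception (d) does not apply: discharge is not routed to a licensed treatment works.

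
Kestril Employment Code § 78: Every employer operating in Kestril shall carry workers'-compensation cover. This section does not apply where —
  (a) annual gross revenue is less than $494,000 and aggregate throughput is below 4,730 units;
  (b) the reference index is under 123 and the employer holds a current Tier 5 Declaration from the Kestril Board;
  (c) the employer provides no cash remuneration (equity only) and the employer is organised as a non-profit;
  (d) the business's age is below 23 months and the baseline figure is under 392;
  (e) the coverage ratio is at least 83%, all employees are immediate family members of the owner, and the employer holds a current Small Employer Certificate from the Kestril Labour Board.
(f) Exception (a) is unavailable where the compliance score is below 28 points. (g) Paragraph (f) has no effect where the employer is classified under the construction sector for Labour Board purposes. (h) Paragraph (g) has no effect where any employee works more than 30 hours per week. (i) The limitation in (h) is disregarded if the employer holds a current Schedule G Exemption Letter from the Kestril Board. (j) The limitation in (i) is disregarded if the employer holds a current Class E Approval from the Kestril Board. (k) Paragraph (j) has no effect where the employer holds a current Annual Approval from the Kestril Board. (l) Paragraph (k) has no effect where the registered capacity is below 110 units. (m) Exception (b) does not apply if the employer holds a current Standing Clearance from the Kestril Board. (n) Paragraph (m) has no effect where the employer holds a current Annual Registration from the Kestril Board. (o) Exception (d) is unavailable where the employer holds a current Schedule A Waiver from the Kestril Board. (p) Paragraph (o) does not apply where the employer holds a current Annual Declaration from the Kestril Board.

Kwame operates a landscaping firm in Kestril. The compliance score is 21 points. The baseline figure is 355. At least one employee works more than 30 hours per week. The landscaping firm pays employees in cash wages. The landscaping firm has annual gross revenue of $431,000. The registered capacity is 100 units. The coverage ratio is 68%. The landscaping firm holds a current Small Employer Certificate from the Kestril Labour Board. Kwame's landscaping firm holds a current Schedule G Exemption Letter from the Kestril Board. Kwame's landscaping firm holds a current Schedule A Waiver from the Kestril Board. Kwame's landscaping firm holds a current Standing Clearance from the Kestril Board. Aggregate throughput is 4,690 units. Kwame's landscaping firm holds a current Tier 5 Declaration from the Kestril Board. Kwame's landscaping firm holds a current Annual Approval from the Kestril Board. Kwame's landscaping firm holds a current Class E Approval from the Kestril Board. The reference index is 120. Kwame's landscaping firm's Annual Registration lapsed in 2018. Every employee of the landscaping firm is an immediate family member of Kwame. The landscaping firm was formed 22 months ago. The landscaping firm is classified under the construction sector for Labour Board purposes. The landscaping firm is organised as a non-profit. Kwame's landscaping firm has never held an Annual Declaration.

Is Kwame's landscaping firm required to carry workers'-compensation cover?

Yes — Kwame's landscaping firm must carry workers'-compensation cover.

Exception (a): annual gross revenue is $431,000, less than the $494,000 limit; aggregate throughput is 4,690 units, below the 4,730 units limit — every condition holds. But applying paragraphs (f)–(l): (f) operates against (a): the compliance score is 21 points, below the 28 points limit. (g) would limit (f) — the landscaping firm is classified under the construction sector — but (h) sets (g) aside: (h) operates against (g): at least one employee exceeds 30 hours/week. (i) would limit (h) — a current Schedule G Exemption Letter is held — but (j) sets (i) aside: (j) is triggered — a current Class E Approval is held. (k) is triggered (a current Annual Approval is held), but is itself disapplied by (l): (l) operates against (k): the registered capacity is 100 units, below the 110 units limit. So (a) is unavailable.
Exception (b)'s conditions are all satisfied: the reference index is 120, under the 123 limit; a current Tier 5 Declaration is held. Turning to paragraphs (m)–(n): (m) operates against (b): a current Standing Clearance is held. (n) is inapplicable (no current Annual Registration is held), so (m) stands. So (b) is unavailable.
Exception (c) does not apply: employees are paid cash wages.
Exception (d)'s conditions are all satisfied: the business's age is 22 months, below the 23 months limit; the baseline figure is 355, under the 392 limit. But applying paragraphs (o)–(p): (o) operates against (d): a current Schedule A Waiver is held. (p), which would lift (o), is inapplicable — no current Annual Declaration is held. So (d) is unavailable.
Exception (e) does not apply: the coverage ratio is 68%, short of 83%.
No exception displaces § 78.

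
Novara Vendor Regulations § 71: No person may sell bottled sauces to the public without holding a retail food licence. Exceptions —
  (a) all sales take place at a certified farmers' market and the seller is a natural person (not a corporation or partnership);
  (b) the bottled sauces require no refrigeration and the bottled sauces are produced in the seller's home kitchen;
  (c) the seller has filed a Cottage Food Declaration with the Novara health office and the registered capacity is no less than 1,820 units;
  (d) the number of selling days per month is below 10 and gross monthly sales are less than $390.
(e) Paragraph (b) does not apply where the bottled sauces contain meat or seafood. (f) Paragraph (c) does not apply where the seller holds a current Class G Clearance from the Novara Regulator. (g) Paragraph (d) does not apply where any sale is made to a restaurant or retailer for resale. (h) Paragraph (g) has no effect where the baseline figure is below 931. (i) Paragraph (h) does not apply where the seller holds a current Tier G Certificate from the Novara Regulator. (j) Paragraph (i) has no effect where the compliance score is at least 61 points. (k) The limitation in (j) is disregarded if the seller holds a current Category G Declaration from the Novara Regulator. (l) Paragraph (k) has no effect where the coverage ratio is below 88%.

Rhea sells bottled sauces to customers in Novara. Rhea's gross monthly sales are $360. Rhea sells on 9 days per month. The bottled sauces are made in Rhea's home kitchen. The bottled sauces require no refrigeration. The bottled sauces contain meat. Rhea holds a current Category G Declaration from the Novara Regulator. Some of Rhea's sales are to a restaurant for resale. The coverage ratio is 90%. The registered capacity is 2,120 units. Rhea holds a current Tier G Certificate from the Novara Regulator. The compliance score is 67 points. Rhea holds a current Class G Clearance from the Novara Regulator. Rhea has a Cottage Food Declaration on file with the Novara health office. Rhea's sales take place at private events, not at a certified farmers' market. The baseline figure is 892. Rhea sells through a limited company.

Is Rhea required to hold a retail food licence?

Yes — Rhea must hold a retail food licence.

Exception (a) does not apply: sales are at private events, not a certified farmers' market.
Exception (b) is satisfied on its face — the bottled sauces are shelf-stable; the bottled sauces are home-kitchen produced. But applying paragraph (e): (e) operates — the bottled sauces contain meat. So (b) is unavailable.
Exception (c)'s conditions are all satisfied: a Cottage Food Declaration is on file; the registered capacity is 2,120 units, meeting the 1,820 units threshold. But applying paragraph (f): (f) operates against (c): a current Class G Clearance is held. (c) is therefore removed.
All of (d)'s requirements are met (the number of selling days per month is 9, below the 10 limit; gross monthly sales are $360, less than the $390 limit). But applying paragraphs (g)–(l): (g) operates against (d): some sales are to a restaurant for resale. (h) operates (the baseline figure is 892, below the 931 limit), but is set aside by (i): (i) is engaged — a current Tier G Certificate is held. (j) would limit (i) — the compliance score is 67 points, meeting the 61 points threshold — but (k) sets (j) aside: (k) applies — a current Category G Declaration is held. (l), which would lift (k), is inapplicable — the coverage ratio is 90%, not below 88%. (d) is therefore removed.
Every exception is unavailable, so the rule governs.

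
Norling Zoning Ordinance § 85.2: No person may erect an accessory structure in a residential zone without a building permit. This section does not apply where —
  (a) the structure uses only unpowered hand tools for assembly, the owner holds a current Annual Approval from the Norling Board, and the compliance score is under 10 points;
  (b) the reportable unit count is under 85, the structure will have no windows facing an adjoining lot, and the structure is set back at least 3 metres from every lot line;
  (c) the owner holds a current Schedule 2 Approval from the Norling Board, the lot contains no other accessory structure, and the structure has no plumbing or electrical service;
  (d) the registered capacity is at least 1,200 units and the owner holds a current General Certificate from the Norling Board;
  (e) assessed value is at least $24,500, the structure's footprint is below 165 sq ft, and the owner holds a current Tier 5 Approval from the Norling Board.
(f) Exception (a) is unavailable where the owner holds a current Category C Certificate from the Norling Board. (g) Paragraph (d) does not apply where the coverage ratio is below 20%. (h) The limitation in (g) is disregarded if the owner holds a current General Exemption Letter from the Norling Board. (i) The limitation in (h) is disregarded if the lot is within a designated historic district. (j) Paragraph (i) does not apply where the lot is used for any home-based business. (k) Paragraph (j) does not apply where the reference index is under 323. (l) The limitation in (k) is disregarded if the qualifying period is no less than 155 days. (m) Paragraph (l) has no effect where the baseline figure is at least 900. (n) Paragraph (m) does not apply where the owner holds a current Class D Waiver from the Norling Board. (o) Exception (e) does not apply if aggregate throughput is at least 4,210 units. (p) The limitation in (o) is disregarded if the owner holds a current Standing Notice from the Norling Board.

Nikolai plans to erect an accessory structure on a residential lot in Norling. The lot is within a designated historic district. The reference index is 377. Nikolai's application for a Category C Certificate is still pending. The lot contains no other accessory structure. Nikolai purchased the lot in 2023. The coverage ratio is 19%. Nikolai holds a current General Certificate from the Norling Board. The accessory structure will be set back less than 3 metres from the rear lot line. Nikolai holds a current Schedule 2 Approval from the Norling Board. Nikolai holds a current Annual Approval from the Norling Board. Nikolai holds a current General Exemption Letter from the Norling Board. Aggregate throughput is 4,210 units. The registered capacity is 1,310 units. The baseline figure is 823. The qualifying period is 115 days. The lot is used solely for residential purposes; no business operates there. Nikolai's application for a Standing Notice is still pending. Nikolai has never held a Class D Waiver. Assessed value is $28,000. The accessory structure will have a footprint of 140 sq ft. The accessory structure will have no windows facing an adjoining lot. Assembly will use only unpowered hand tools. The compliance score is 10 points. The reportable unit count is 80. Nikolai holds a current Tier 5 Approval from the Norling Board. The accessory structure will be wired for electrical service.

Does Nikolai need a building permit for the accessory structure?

Exception (a) does not apply: the compliance score is 10 points, not under 10 points.
Exception (b) does not apply: the rear setback is under 3 m.
Exception (c) requires that the structure has no plumbing or electrical service; but electrical service is planned, so (c) is unavailable.
Exception (d): the registered capacity is 1,310 units, meeting the 1,200 units threshold; a current General Certificate is held — every condition holds. But: (g) is engaged — the coverage ratio is 19%, below the 20% limit. (h) operates (a current General Exemption Letter is held), but is overridden by (i): (i) operates — the lot is in a historic district. (j) does not operate here (the lot is solely residential), so (i) stands. Exception (d) does not apply.
All of (e)'s requirements are met (assessed value is $28,000, meeting the $24,500 threshold; the structure's footprint is 140 sq ft, below the 165 sq ft limit; a current Tier 5 Approval is held). But: (o) operates — aggregate throughput is 4,210 units, meeting the 4,210 units threshold. (p) is inapplicable (no current Standing Notice is held), so (o) stands. (e) is therefore removed.
None of the exceptions is available; § 85.2 applies in full.

Yes — Nikolai must obtain a building permit.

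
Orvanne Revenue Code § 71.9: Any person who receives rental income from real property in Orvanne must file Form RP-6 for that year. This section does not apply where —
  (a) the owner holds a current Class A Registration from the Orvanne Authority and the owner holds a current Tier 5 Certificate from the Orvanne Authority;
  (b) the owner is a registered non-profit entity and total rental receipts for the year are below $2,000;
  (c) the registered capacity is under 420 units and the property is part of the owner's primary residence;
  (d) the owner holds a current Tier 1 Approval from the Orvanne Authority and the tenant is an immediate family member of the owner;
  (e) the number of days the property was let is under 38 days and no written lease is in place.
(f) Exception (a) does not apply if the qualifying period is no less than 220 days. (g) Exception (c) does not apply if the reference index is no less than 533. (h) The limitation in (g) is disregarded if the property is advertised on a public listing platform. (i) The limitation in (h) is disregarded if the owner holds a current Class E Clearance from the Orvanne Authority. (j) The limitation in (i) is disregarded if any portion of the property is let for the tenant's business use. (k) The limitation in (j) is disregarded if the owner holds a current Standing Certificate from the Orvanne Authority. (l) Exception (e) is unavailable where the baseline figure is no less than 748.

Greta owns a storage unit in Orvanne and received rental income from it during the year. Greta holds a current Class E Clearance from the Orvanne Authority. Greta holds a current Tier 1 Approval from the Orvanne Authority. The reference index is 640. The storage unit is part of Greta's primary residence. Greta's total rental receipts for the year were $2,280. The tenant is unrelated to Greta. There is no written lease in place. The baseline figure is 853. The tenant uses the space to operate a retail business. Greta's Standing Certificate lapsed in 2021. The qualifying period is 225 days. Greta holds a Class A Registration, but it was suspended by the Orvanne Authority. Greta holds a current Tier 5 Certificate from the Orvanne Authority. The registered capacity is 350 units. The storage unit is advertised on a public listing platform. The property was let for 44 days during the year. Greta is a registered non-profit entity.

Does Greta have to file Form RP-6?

No — exception (c) applies; Greta is not required to file Form RP-6.

Exception (a) requires that the owner holds a current Class A Registration from the Orvanne Authority; but there is no Class A Registration in force, so (a) is unavailable.
Exception (b) requires that total rental receipts for the year are below $2,000; but total rental receipts for the year are $2,280, not below $2,000, so (b) is unavailable.
Exception (c)'s conditions are all satisfied: the registered capacity is 350 units, under the 420 units limit; the storage unit is part of the primary residence. Under paragraphs (g)–(k): (g) would limit (c) — the reference index is 640, meeting the 533 threshold — but (h) sets (g) aside: (h) operates — the property is publicly advertised. (i) operates (a current Class E Clearance is held), but is displaced by (j): (j) is triggered — the space is let for business use. (k), which would lift (j), is not engaged — there is no Standing Certificate in force. (c) remains available.
Exception (d) requires that the tenant is an immediate family member of the owner; but the tenant is unrelated to the owner, so (d) is unavailable.
Exception (e) fails — the number of days the property was let is 44 days, not under 38 days.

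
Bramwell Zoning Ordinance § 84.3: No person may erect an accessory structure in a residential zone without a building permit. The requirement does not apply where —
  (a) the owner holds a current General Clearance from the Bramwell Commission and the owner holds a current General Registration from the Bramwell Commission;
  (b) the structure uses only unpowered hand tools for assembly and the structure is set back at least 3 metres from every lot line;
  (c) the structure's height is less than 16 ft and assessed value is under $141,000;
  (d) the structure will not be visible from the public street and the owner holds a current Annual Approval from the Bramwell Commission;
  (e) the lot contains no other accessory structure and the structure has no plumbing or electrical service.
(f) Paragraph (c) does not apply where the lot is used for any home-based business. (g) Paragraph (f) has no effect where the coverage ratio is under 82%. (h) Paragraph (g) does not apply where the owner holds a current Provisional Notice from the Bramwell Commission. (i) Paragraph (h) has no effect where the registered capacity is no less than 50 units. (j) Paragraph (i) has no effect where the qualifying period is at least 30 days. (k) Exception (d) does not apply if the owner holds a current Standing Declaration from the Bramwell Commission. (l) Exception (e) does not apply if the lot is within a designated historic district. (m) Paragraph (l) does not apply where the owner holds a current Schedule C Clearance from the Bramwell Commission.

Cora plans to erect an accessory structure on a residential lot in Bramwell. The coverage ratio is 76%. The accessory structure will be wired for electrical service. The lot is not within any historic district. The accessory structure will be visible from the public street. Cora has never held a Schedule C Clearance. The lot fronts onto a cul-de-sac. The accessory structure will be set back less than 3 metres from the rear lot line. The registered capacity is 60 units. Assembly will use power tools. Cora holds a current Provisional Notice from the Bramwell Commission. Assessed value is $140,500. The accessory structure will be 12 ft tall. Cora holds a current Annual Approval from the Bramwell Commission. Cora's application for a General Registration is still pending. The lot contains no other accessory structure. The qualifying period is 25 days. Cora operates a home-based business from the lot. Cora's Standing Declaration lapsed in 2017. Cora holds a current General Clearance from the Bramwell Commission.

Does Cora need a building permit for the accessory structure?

No — exception (c) applies; Cora does not need a building permit.

Exception (a) fails — there is no General Registration in force.
Exception (b) does not apply: assembly uses power tools.
Exception (c) is satisfied on its face — the structure's height is 12 ft, less than the 16 ft limit; assessed value is $140,500, under the $141,000 limit. As to paragraphs (f)–(j): (f) would limit (c) — a home-based business operates on the lot — but (g) sets (f) aside: (g) operates — the coverage ratio is 76%, under the 82% limit. (h) operates (a current Provisional Notice is held), but is displaced by (i): (i) is engaged — the registered capacity is 60 units, meeting the 50 units threshold. (j), which would lift (i), is not engaged — the qualifying period is 25 days, short of 30 days. (c) remains available.
Exception (d) does not apply: the structure will be visible from the street.
Exception (e) requires that the structure has no plumbing or electrical service; but electrical service is planned, so (e) is unavailable.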